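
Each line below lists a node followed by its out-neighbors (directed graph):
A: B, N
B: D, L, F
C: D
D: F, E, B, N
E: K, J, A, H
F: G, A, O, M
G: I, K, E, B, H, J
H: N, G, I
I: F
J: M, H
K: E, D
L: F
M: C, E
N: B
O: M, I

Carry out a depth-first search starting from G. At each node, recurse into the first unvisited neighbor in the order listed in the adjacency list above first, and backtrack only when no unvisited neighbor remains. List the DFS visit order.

G, I, F, A, B, D, E, K, J, M, C, H, N, L, O

Visit G
G → I
I → F
F → A
A → B
B → D
D → E
E → K
E → J
J → M
M → C
J → H
H → N
B → L
F → O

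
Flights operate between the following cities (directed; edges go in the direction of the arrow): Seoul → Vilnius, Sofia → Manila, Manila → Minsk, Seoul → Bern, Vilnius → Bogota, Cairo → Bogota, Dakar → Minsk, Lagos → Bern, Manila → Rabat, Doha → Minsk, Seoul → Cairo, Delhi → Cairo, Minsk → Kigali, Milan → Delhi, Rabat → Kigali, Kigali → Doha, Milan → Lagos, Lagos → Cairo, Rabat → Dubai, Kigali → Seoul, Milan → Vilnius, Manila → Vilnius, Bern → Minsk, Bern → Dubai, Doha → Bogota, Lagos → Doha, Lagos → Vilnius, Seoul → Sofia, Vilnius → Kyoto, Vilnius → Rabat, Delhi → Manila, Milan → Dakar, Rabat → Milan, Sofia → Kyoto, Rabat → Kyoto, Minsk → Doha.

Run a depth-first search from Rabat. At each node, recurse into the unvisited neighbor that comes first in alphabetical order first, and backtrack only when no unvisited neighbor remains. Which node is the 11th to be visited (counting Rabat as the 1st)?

Visit Rabat
Rabat → Dubai
Rabat → Kigali
Kigali → Doha
Doha → Bogota
Doha → Minsk
Kigali → Seoul
Seoul → Bern
Seoul → Cairo
Seoul → Sofia
Sofia → Kyoto
Sofia → Manila
Manila → Vilnius
Rabat → Milan
Milan → Dakar
Milan → Delhi
Milan → Lagos

Visit order: Rabat, Dubai, Kigali, Doha, Bogota, Minsk, Seoul, Bern, Cairo, Sofia, Kyoto, Manila, Vilnius, Milan, Dakar, Delhi, Lagos

Kyoto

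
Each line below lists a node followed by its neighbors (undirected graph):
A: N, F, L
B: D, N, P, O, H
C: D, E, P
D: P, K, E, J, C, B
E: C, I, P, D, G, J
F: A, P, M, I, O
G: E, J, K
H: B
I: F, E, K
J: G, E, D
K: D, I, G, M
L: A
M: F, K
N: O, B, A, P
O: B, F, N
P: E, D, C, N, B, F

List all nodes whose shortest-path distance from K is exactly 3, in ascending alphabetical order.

A, H, N, O

Level 0: K
Level 1: D, G, I, M
Level 2: B, C, E, F, J, P
Level 3: A, H, N, O
Level 4: L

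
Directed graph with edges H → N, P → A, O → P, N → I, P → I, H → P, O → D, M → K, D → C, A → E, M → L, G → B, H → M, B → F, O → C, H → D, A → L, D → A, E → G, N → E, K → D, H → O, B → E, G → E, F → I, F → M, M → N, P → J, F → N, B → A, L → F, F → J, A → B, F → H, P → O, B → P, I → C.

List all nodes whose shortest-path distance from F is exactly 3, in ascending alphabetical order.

A, G

Level 0: F
Level 1: H, I, J, M, N
Level 2: C, D, E, K, L, O, P
Level 3: A, G
Level 4: B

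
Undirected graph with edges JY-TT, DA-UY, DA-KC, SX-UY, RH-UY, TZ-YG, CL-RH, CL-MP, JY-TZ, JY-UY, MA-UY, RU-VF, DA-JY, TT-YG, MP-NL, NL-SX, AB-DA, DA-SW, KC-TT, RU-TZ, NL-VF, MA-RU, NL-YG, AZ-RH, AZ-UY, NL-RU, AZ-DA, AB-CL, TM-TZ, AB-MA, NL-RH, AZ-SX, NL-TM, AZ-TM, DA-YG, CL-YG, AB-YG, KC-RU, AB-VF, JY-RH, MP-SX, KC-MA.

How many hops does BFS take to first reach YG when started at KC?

2

Level 0: KC
Level 1: DA, MA, RU, TT
Level 2: AB, AZ, JY, NL, SW, TZ, UY, VF, YG
Level 3: CL, MP, RH, SX, TM
YG first appears at level 2.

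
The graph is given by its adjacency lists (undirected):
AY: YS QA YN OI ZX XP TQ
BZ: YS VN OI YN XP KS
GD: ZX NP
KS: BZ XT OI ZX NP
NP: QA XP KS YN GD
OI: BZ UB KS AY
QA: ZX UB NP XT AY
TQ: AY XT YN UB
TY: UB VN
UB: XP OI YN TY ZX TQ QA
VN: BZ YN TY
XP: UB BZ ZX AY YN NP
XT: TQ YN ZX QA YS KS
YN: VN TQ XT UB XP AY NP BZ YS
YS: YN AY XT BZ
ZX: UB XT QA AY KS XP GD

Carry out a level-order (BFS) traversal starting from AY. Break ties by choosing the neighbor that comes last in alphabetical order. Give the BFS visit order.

AY → ZX → YS → YN → XP → TQ → QA → OI → XT → UB → KS → GD → BZ → VN → NP → TY

Visit AY; enqueue ZX, YS, YN, XP, TQ, QA, OI → queue [ZX, YS, YN, XP, TQ, QA, OI]
Visit ZX; enqueue XT, UB, KS, GD → queue [YS, YN, XP, TQ, QA, OI, XT, UB, KS, GD]
Visit YS; enqueue BZ → queue [YN, XP, TQ, QA, OI, XT, UB, KS, GD, BZ]
Visit YN; enqueue VN, NP → queue [XP, TQ, QA, OI, XT, UB, KS, GD, BZ, VN, NP]
Visit XP → queue [TQ, QA, OI, XT, UB, KS, GD, BZ, VN, NP]
Visit TQ → queue [QA, OI, XT, UB, KS, GD, BZ, VN, NP]
Visit QA → queue [OI, XT, UB, KS, GD, BZ, VN, NP]
Visit OI → queue [XT, UB, KS, GD, BZ, VN, NP]
Visit XT → queue [UB, KS, GD, BZ, VN, NP]
Visit UB; enqueue TY → queue [KS, GD, BZ, VN, NP, TY]
Visit KS → queue [GD, BZ, VN, NP, TY]
Visit GD → queue [BZ, VN, NP, TY]
Visit BZ → queue [VN, NP, TY]
Visit VN → queue [NP, TY]
Visit NP → queue [TY]
Visit TY → queue []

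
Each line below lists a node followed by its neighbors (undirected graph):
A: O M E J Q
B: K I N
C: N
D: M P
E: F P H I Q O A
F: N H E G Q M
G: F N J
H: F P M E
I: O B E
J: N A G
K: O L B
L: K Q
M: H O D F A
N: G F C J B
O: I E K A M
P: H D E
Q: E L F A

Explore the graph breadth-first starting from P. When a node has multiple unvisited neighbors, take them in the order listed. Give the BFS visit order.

P → H → D → E → F → M → I → Q → O → A → N → G → B → L → K → J → C

Visit P; enqueue H, D, E → queue [H, D, E]
Visit H; enqueue F, M → queue [D, E, F, M]
Visit D → queue [E, F, M]
Visit E; enqueue I, Q, O, A → queue [F, M, I, Q, O, A]
Visit F; enqueue N, G → queue [M, I, Q, O, A, N, G]
Visit M → queue [I, Q, O, A, N, G]
Visit I; enqueue B → queue [Q, O, A, N, G, B]
Visit Q; enqueue L → queue [O, A, N, G, B, L]
Visit O; enqueue K → queue [A, N, G, B, L, K]
Visit A; enqueue J → queue [N, G, B, L, K, J]
Visit N; enqueue C → queue [G, B, L, K, J, C]
Visit G → queue [B, L, K, J, C]
Visit B → queue [L, K, J, C]
Visit L → queue [K, J, C]
Visit K → queue [J, C]
Visit J → queue [C]
Visit C → queue []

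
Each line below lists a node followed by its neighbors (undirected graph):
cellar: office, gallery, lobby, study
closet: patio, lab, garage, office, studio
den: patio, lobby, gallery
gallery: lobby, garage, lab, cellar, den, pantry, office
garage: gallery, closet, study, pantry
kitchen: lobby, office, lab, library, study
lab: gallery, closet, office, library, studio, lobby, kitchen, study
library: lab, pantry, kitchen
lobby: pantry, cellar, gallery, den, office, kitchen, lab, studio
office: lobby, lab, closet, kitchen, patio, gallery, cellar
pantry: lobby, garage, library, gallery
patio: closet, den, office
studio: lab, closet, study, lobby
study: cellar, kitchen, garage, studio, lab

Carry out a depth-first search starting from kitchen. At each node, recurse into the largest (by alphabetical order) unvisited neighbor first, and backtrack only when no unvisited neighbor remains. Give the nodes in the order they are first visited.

Visit kitchen
kitchen → study
study → studio
studio → lobby
lobby → pantry
pantry → library
library → lab
lab → office
office → patio
patio → den
den → gallery
gallery → garage
garage → closet
gallery → cellar

kitchen, study, studio, lobby, pantry, library, lab, office, patio, den, gallery, garage, closet, cellar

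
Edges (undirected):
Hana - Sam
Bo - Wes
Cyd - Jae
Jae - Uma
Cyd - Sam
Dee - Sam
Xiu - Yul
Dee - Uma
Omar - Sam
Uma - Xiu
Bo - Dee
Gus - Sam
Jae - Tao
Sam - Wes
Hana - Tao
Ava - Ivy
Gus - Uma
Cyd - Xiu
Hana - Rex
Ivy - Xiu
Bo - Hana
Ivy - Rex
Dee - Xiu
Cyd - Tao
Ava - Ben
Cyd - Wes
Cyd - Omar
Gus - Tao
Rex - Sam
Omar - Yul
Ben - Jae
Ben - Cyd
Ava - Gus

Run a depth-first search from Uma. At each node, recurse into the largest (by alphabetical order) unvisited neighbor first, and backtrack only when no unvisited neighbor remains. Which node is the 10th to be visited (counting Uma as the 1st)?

Visit Uma
Uma → Xiu
Xiu → Yul
Yul → Omar
Omar → Sam
Sam → Wes
Wes → Cyd
Cyd → Tao
Tao → Jae
Jae → Ben
Ben → Ava
Ava → Ivy
Ivy → Rex
Rex → Hana
Hana → Bo
Bo → Dee
Ava → Gus

Visit order: Uma, Xiu, Yul, Omar, Sam, Wes, Cyd, Tao, Jae, Ben, Ava, Ivy, Rex, Hana, Bo, Dee, Gus

Ben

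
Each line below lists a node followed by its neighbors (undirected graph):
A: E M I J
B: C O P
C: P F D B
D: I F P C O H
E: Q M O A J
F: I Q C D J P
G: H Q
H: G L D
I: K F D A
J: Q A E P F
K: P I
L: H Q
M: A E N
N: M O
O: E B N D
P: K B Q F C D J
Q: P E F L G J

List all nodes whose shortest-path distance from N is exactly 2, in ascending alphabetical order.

A, B, D, E

Level 0: N
Level 1: M, O
Level 2: A, B, D, E
Level 3: C, F, H, I, J, P, Q
Level 4: G, K, L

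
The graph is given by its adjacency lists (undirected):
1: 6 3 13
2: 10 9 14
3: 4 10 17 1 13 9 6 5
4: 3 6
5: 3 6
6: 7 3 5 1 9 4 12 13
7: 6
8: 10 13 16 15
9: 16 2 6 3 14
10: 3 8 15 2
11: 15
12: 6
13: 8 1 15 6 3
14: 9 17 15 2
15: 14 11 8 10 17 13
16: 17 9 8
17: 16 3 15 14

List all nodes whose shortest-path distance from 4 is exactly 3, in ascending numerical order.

Level 0: 4
Level 1: 3, 6
Level 2: 1, 5, 7, 9, 10, 12, 13, 17
Level 3: 2, 8, 14, 15, 16
Level 4: 11

2, 8, 14, 15, 16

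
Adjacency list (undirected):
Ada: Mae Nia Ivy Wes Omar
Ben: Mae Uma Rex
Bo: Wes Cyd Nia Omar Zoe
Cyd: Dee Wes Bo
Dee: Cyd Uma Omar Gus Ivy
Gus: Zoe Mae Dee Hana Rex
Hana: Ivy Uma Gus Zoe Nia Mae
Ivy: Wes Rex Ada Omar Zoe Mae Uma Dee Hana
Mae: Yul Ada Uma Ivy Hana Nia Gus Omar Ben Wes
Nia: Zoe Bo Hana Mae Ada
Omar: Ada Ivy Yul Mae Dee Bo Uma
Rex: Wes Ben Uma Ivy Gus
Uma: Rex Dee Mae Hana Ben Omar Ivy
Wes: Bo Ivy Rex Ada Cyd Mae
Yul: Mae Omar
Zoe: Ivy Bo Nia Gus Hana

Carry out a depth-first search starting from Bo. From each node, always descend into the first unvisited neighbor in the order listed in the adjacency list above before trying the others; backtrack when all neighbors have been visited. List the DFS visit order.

Bo Wes Ivy Rex Ben Mae Yul Omar Ada Nia Zoe Gus Dee Cyd Uma Hana

Visit Bo
Bo → Wes
Wes → Ivy
Ivy → Rex
Rex → Ben
Ben → Mae
Mae → Yul
Yul → Omar
Omar → Ada
Ada → Nia
Nia → Zoe
Zoe → Gus
Gus → Dee
Dee → Cyd
Dee → Uma
Uma → Hana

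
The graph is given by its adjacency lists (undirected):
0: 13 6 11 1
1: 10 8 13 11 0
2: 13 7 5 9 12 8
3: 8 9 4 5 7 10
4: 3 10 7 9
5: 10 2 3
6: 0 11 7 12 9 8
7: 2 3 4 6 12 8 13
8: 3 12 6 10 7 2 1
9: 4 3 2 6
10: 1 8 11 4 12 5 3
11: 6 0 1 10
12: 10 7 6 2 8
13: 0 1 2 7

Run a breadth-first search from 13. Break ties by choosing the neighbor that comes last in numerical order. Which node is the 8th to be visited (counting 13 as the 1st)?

Visit 13; enqueue 7, 2, 1, 0 → queue [7, 2, 1, 0]
Visit 7; enqueue 12, 8, 6, 4, 3 → queue [2, 1, 0, 12, 8, 6, 4, 3]
Visit 2; enqueue 9, 5 → queue [1, 0, 12, 8, 6, 4, 3, 9, 5]
Visit 1; enqueue 11, 10 → queue [0, 12, 8, 6, 4, 3, 9, 5, 11, 10]
Visit 0 → queue [12, 8, 6, 4, 3, 9, 5, 11, 10]
Visit 12 → queue [8, 6, 4, 3, 9, 5, 11, 10]
Visit 8 → queue [6, 4, 3, 9, 5, 11, 10]
Visit 6 → queue [4, 3, 9, 5, 11, 10]
Visit 4 → queue [3, 9, 5, 11, 10]
Visit 3 → queue [9, 5, 11, 10]
Visit 9 → queue [5, 11, 10]
Visit 5 → queue [11, 10]
Visit 11 → queue [10]
Visit 10 → queue []

Visit order: 13, 7, 2, 1, 0, 12, 8, 6, 4, 3, 9, 5, 11, 10

6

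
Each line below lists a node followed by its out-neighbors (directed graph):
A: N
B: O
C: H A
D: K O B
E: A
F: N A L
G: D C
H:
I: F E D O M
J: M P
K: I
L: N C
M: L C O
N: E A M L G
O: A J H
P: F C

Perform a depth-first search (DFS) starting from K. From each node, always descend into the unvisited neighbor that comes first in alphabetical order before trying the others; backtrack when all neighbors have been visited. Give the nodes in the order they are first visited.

Visit K
K → I
I → D
D → B
B → O
O → A
A → N
N → E
N → G
G → C
C → H
N → L
N → M
O → J
J → P
P → F

K I D B O A N E G C H L M J P F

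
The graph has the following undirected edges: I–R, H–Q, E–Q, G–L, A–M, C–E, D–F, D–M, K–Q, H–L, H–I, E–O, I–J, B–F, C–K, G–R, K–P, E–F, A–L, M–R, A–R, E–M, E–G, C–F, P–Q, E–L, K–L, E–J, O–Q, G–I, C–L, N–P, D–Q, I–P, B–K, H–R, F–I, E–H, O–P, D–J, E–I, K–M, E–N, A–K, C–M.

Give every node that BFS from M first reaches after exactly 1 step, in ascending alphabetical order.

Level 0: M
Level 1: A, C, D, E, K, R
Level 2: B, F, G, H, I, J, L, N, O, P, Q

A, C, D, E, K, R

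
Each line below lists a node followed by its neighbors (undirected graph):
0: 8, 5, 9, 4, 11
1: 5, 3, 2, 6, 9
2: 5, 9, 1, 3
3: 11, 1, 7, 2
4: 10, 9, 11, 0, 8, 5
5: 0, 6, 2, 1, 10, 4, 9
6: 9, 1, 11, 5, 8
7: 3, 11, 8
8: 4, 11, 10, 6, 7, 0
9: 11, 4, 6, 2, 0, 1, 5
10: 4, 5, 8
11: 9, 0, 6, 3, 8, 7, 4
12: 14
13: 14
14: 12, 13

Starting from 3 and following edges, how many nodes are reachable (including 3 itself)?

12

BFS from 3 visits: 3, 11, 1, 7, 2, 9, 0, 6, 8, 4, 5, 10
Reachable nodes: 12 of 15 total.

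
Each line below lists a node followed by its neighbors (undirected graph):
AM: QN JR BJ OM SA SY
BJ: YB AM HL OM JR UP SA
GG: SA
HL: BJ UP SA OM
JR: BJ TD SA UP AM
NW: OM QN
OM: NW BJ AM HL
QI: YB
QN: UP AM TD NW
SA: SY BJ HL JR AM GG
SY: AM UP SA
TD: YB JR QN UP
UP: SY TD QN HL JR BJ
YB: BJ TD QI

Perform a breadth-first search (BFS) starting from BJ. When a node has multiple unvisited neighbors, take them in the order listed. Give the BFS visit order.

Visit BJ; enqueue YB, AM, HL, OM, JR, UP, SA → queue [YB, AM, HL, OM, JR, UP, SA]
Visit YB; enqueue TD, QI → queue [AM, HL, OM, JR, UP, SA, TD, QI]
Visit AM; enqueue QN, SY → queue [HL, OM, JR, UP, SA, TD, QI, QN, SY]
Visit HL → queue [OM, JR, UP, SA, TD, QI, QN, SY]
Visit OM; enqueue NW → queue [JR, UP, SA, TD, QI, QN, SY, NW]
Visit JR → queue [UP, SA, TD, QI, QN, SY, NW]
Visit UP → queue [SA, TD, QI, QN, SY, NW]
Visit SA; enqueue GG → queue [TD, QI, QN, SY, NW, GG]
Visit TD → queue [QI, QN, SY, NW, GG]
Visit QI → queue [QN, SY, NW, GG]
Visit QN → queue [SY, NW, GG]
Visit SY → queue [NW, GG]
Visit NW → queue [GG]
Visit GG → queue []

BJ → YB → AM → HL → OM → JR → UP → SA → TD → QI → QN → SY → NW → GG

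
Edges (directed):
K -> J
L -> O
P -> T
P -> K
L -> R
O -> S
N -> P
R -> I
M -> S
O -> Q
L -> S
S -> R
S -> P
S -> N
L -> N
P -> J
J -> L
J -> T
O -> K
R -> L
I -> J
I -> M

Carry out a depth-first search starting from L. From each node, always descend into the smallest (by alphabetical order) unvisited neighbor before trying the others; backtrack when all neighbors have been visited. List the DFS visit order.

L, N, P, J, T, K, O, Q, S, R, I, M

Visit L
L → N
N → P
P → J
J → T
P → K
L → O
O → Q
O → S
S → R
R → I
I → M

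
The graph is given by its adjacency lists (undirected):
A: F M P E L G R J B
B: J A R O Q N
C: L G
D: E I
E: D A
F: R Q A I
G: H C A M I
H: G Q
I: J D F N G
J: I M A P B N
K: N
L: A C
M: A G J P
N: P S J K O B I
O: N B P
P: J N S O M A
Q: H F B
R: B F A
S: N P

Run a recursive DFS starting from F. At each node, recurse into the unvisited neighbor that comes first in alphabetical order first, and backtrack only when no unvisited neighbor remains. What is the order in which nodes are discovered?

Visit F
F → A
A → B
B → J
J → I
I → D
D → E
I → G
G → C
C → L
G → H
H → Q
G → M
M → P
P → N
N → K
N → O
N → S
B → R

F, A, B, J, I, D, E, G, C, L, H, Q, M, P, N, K, O, S, R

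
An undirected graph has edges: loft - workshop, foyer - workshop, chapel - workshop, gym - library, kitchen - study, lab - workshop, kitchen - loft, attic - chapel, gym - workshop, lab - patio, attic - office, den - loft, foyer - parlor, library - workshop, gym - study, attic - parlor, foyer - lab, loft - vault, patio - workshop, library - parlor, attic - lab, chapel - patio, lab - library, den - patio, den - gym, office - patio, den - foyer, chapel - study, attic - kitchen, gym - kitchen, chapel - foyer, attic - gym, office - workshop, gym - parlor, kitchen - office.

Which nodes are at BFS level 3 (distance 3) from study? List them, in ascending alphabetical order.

lab, vault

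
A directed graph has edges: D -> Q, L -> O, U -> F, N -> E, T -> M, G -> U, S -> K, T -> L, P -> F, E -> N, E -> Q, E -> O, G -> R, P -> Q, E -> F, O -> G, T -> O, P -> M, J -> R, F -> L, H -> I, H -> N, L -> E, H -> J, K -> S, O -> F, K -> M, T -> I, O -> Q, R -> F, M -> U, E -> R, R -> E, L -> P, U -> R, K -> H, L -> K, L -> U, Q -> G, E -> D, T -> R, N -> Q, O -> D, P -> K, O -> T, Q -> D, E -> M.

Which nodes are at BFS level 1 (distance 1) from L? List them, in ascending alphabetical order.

E, K, O, P, U

Level 0: L
Level 1: E, K, O, P, U
Level 2: D, F, G, H, M, N, Q, R, S, T
Level 3: I, J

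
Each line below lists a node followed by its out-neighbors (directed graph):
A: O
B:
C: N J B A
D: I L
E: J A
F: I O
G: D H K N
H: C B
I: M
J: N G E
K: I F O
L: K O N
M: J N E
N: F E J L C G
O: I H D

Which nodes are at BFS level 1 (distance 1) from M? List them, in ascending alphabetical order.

Level 0: M
Level 1: E, J, N
Level 2: A, C, F, G, L
Level 3: B, D, H, I, K, O

E, J, N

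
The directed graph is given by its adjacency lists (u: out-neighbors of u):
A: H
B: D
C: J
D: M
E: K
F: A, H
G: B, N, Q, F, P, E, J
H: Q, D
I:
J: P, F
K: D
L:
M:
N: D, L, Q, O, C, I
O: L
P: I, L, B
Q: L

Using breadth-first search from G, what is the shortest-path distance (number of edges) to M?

Level 0: G
Level 1: B, E, F, J, N, P, Q
Level 2: A, C, D, H, I, K, L, O
Level 3: M
M first appears at level 3.

3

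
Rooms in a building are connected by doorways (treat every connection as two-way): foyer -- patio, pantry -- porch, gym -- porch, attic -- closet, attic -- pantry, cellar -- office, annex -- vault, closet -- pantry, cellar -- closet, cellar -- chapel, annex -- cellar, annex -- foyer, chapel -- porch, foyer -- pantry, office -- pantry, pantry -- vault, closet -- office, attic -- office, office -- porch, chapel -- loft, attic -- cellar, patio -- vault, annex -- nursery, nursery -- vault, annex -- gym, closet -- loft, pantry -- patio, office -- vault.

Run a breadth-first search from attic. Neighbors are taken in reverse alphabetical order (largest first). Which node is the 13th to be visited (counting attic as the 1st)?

Visit attic; enqueue pantry, office, closet, cellar → queue [pantry, office, closet, cellar]
Visit pantry; enqueue vault, porch, patio, foyer → queue [office, closet, cellar, vault, porch, patio, foyer]
Visit office → queue [closet, cellar, vault, porch, patio, foyer]
Visit closet; enqueue loft → queue [cellar, vault, porch, patio, foyer, loft]
Visit cellar; enqueue chapel, annex → queue [vault, porch, patio, foyer, loft, chapel, annex]
Visit vault; enqueue nursery → queue [porch, patio, foyer, loft, chapel, annex, nursery]
Visit porch; enqueue gym → queue [patio, foyer, loft, chapel, annex, nursery, gym]
Visit patio → queue [foyer, loft, chapel, annex, nursery, gym]
Visit foyer → queue [loft, chapel, annex, nursery, gym]
Visit loft → queue [chapel, annex, nursery, gym]
Visit chapel → queue [annex, nursery, gym]
Visit annex → queue [nursery, gym]
Visit nursery → queue [gym]
Visit gym → queue []

Visit order: attic, pantry, office, closet, cellar, vault, porch, patio, foyer, loft, chapel, annex, nursery, gym

nursery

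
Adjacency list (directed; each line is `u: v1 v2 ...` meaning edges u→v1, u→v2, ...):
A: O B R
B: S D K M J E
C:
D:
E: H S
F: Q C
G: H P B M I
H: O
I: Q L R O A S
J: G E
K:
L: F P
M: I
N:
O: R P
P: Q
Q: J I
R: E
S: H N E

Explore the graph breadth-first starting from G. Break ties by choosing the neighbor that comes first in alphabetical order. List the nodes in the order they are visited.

Visit G; enqueue B, H, I, M, P → queue [B, H, I, M, P]
Visit B; enqueue D, E, J, K, S → queue [H, I, M, P, D, E, J, K, S]
Visit H; enqueue O → queue [I, M, P, D, E, J, K, S, O]
Visit I; enqueue A, L, Q, R → queue [M, P, D, E, J, K, S, O, A, L, Q, R]
Visit M → queue [P, D, E, J, K, S, O, A, L, Q, R]
Visit P → queue [D, E, J, K, S, O, A, L, Q, R]
Visit D → queue [E, J, K, S, O, A, L, Q, R]
Visit E → queue [J, K, S, O, A, L, Q, R]
Visit J → queue [K, S, O, A, L, Q, R]
Visit K → queue [S, O, A, L, Q, R]
Visit S; enqueue N → queue [O, A, L, Q, R, N]
Visit O → queue [A, L, Q, R, N]
Visit A → queue [L, Q, R, N]
Visit L; enqueue F → queue [Q, R, N, F]
Visit Q → queue [R, N, F]
Visit R → queue [N, F]
Visit N → queue [F]
Visit F; enqueue C → queue [C]
Visit C → queue []

G → B → H → I → M → P → D → E → J → K → S → O → A → L → Q → R → N → F → C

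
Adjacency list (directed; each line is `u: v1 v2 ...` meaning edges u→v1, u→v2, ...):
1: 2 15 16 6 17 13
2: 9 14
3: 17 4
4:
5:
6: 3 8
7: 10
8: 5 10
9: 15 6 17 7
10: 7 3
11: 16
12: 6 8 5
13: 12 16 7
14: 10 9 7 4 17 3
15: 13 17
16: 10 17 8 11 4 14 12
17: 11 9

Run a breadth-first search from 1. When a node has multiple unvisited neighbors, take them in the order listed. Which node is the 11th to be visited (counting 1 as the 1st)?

8

Visit 1; enqueue 2, 15, 16, 6, 17, 13 → queue [2, 15, 16, 6, 17, 13]
Visit 2; enqueue 9, 14 → queue [15, 16, 6, 17, 13, 9, 14]
Visit 15 → queue [16, 6, 17, 13, 9, 14]
Visit 16; enqueue 10, 8, 11, 4, 12 → queue [6, 17, 13, 9, 14, 10, 8, 11, 4, 12]
Visit 6; enqueue 3 → queue [17, 13, 9, 14, 10, 8, 11, 4, 12, 3]
Visit 17 → queue [13, 9, 14, 10, 8, 11, 4, 12, 3]
Visit 13; enqueue 7 → queue [9, 14, 10, 8, 11, 4, 12, 3, 7]
Visit 9 → queue [14, 10, 8, 11, 4, 12, 3, 7]
Visit 14 → queue [10, 8, 11, 4, 12, 3, 7]
Visit 10 → queue [8, 11, 4, 12, 3, 7]
Visit 8; enqueue 5 → queue [11, 4, 12, 3, 7, 5]
Visit 11 → queue [4, 12, 3, 7, 5]
Visit 4 → queue [12, 3, 7, 5]
Visit 12 → queue [3, 7, 5]
Visit 3 → queue [7, 5]
Visit 7 → queue [5]
Visit 5 → queue []

Visit order: 1, 2, 15, 16, 6, 17, 13, 9, 14, 10, 8, 11, 4, 12, 3, 7, 5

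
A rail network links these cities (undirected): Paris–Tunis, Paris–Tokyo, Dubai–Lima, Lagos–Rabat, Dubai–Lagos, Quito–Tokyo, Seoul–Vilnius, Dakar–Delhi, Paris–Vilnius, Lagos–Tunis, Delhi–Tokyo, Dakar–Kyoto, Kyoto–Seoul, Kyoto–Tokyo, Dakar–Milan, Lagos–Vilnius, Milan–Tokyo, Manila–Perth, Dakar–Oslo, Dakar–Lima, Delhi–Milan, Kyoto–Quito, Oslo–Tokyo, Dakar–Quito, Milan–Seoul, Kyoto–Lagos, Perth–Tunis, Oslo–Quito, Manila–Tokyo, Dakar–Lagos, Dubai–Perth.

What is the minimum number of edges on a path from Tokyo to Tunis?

2

Level 0: Tokyo
Level 1: Delhi, Kyoto, Manila, Milan, Oslo, Paris, Quito
Level 2: Dakar, Lagos, Perth, Seoul, Tunis, Vilnius
Level 3: Dubai, Lima, Rabat
Tunis first appears at level 2.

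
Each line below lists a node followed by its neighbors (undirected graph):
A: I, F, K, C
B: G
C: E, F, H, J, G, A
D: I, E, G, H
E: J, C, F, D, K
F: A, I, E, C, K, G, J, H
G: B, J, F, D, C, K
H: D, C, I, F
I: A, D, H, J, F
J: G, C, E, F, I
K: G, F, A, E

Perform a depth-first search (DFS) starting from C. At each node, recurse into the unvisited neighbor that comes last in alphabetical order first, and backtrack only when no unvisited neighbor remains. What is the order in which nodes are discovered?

Visit C
C → J
J → I
I → H
H → F
F → K
K → G
G → D
D → E
G → B
K → A

C, J, I, H, F, K, G, D, E, B, A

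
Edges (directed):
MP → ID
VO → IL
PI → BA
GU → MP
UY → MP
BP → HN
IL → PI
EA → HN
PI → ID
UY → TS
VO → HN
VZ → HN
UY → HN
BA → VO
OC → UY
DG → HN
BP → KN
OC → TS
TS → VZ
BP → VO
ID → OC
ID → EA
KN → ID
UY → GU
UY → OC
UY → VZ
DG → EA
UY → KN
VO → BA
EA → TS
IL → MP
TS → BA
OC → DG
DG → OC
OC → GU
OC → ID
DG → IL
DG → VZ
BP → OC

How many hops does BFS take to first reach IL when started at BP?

Level 0: BP
Level 1: HN, KN, OC, VO
Level 2: BA, DG, GU, ID, IL, TS, UY
Level 3: EA, MP, PI, VZ
IL first appears at level 2.

2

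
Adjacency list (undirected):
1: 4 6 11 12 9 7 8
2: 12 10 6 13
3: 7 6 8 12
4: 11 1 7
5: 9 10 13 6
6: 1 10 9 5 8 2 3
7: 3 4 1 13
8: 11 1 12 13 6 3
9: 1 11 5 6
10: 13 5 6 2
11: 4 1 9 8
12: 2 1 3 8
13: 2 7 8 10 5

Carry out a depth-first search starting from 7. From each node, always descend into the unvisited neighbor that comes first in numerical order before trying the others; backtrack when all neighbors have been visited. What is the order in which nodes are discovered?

Visit 7
7 → 1
1 → 4
4 → 11
11 → 8
8 → 3
3 → 6
6 → 2
2 → 10
10 → 5
5 → 9
5 → 13
2 → 12

7, 1, 4, 11, 8, 3, 6, 2, 10, 5, 9, 13, 12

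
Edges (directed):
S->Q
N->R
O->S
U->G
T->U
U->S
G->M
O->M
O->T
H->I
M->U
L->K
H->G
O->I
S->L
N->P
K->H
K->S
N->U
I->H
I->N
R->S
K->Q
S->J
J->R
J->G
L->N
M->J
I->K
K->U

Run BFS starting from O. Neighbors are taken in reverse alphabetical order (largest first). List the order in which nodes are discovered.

Visit O; enqueue T, S, M, I → queue [T, S, M, I]
Visit T; enqueue U → queue [S, M, I, U]
Visit S; enqueue Q, L, J → queue [M, I, U, Q, L, J]
Visit M → queue [I, U, Q, L, J]
Visit I; enqueue N, K, H → queue [U, Q, L, J, N, K, H]
Visit U; enqueue G → queue [Q, L, J, N, K, H, G]
Visit Q → queue [L, J, N, K, H, G]
Visit L → queue [J, N, K, H, G]
Visit J; enqueue R → queue [N, K, H, G, R]
Visit N; enqueue P → queue [K, H, G, R, P]
Visit K → queue [H, G, R, P]
Visit H → queue [G, R, P]
Visit G → queue [R, P]
Visit R → queue [P]
Visit P → queue []

O -> T -> S -> M -> I -> U -> Q -> L -> J -> N -> K -> H -> G -> R -> P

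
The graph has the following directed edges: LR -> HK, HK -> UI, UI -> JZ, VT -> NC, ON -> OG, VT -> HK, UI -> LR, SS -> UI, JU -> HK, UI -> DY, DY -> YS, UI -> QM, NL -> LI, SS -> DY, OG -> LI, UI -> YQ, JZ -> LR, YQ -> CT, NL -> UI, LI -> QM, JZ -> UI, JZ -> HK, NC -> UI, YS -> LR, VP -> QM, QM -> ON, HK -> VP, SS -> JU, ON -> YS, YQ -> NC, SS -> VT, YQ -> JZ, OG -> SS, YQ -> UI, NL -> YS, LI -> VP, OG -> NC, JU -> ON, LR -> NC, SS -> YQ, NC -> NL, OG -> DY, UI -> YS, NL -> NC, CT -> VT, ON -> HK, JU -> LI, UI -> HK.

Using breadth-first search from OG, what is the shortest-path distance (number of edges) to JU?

2

Level 0: OG
Level 1: DY, LI, NC, SS
Level 2: JU, NL, QM, UI, VP, VT, YQ, YS
Level 3: CT, HK, JZ, LR, ON
JU first appears at level 2.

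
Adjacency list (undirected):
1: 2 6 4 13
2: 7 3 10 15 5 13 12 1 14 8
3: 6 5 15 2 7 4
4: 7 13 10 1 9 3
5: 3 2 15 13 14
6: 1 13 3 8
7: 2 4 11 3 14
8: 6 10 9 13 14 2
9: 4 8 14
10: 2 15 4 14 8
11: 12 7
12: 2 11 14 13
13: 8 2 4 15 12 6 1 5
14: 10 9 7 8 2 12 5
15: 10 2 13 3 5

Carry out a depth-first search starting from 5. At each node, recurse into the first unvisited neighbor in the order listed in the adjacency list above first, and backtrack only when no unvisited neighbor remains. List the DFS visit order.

5, 3, 6, 1, 2, 7, 4, 13, 8, 10, 15, 14, 9, 12, 11

Visit 5
5 → 3
3 → 6
6 → 1
1 → 2
2 → 7
7 → 4
4 → 13
13 → 8
8 → 10
10 → 15
10 → 14
14 → 9
14 → 12
12 → 11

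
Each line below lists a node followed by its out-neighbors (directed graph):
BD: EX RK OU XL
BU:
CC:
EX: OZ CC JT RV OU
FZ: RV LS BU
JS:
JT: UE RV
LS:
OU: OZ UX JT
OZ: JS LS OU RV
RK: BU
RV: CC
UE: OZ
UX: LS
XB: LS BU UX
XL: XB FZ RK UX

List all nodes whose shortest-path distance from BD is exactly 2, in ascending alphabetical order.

BU, CC, FZ, JT, OZ, RV, UX, XB

Level 0: BD
Level 1: EX, OU, RK, XL
Level 2: BU, CC, FZ, JT, OZ, RV, UX, XB
Level 3: JS, LS, UE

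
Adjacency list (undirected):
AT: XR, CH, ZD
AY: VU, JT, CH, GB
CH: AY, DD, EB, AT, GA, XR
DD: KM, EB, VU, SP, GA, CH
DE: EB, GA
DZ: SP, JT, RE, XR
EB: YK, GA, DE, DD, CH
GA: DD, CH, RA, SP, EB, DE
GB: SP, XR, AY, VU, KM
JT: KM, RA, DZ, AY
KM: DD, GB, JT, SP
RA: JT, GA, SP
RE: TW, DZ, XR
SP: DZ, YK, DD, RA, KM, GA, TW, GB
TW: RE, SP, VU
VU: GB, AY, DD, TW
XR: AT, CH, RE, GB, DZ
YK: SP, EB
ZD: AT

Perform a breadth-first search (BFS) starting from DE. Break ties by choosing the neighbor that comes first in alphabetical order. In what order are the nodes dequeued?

Visit DE; enqueue EB, GA → queue [EB, GA]
Visit EB; enqueue CH, DD, YK → queue [GA, CH, DD, YK]
Visit GA; enqueue RA, SP → queue [CH, DD, YK, RA, SP]
Visit CH; enqueue AT, AY, XR → queue [DD, YK, RA, SP, AT, AY, XR]
Visit DD; enqueue KM, VU → queue [YK, RA, SP, AT, AY, XR, KM, VU]
Visit YK → queue [RA, SP, AT, AY, XR, KM, VU]
Visit RA; enqueue JT → queue [SP, AT, AY, XR, KM, VU, JT]
Visit SP; enqueue DZ, GB, TW → queue [AT, AY, XR, KM, VU, JT, DZ, GB, TW]
Visit AT; enqueue ZD → queue [AY, XR, KM, VU, JT, DZ, GB, TW, ZD]
Visit AY → queue [XR, KM, VU, JT, DZ, GB, TW, ZD]
Visit XR; enqueue RE → queue [KM, VU, JT, DZ, GB, TW, ZD, RE]
Visit KM → queue [VU, JT, DZ, GB, TW, ZD, RE]
Visit VU → queue [JT, DZ, GB, TW, ZD, RE]
Visit JT → queue [DZ, GB, TW, ZD, RE]
Visit DZ → queue [GB, TW, ZD, RE]
Visit GB → queue [TW, ZD, RE]
Visit TW → queue [ZD, RE]
Visit ZD → queue [RE]
Visit RE → queue []

DE, EB, GA, CH, DD, YK, RA, SP, AT, AY, XR, KM, VU, JT, DZ, GB, TW, ZD, RE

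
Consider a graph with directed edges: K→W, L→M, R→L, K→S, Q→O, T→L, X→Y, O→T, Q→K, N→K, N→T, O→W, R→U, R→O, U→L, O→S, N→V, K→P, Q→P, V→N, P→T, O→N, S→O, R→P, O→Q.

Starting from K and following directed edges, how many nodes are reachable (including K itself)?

11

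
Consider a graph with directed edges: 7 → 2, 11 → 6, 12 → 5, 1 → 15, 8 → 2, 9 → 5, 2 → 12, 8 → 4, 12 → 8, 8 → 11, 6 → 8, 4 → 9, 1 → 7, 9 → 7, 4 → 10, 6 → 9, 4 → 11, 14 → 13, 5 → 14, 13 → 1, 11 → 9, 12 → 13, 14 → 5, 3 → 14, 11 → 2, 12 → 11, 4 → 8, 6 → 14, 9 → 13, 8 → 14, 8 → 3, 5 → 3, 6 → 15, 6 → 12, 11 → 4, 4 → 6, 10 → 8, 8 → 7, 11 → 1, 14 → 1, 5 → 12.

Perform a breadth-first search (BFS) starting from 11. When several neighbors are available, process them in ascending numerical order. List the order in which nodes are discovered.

11, 1, 2, 4, 6, 9, 7, 15, 12, 8, 10, 14, 5, 13, 3

Visit 11; enqueue 1, 2, 4, 6, 9 → queue [1, 2, 4, 6, 9]
Visit 1; enqueue 7, 15 → queue [2, 4, 6, 9, 7, 15]
Visit 2; enqueue 12 → queue [4, 6, 9, 7, 15, 12]
Visit 4; enqueue 8, 10 → queue [6, 9, 7, 15, 12, 8, 10]
Visit 6; enqueue 14 → queue [9, 7, 15, 12, 8, 10, 14]
Visit 9; enqueue 5, 13 → queue [7, 15, 12, 8, 10, 14, 5, 13]
Visit 7 → queue [15, 12, 8, 10, 14, 5, 13]
Visit 15 → queue [12, 8, 10, 14, 5, 13]
Visit 12 → queue [8, 10, 14, 5, 13]
Visit 8; enqueue 3 → queue [10, 14, 5, 13, 3]
Visit 10 → queue [14, 5, 13, 3]
Visit 14 → queue [5, 13, 3]
Visit 5 → queue [13, 3]
Visit 13 → queue [3]
Visit 3 → queue []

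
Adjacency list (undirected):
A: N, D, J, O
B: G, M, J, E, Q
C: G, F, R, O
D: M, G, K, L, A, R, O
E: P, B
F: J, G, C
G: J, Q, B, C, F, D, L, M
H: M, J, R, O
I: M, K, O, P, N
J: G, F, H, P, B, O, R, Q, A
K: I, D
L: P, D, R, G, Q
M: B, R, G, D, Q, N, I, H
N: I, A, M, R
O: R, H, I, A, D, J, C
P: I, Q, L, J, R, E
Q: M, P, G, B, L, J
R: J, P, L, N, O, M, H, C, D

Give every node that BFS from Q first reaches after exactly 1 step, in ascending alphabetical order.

B, G, J, L, M, P

Level 0: Q
Level 1: B, G, J, L, M, P
Level 2: A, C, D, E, F, H, I, N, O, R
Level 3: K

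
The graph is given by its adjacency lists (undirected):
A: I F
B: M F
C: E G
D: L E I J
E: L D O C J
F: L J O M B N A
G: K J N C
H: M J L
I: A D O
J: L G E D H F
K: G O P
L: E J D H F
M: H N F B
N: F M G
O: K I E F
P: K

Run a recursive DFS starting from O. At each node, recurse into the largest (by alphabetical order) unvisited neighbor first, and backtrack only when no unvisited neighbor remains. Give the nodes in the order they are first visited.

O K P G N M H L J F B A I D E C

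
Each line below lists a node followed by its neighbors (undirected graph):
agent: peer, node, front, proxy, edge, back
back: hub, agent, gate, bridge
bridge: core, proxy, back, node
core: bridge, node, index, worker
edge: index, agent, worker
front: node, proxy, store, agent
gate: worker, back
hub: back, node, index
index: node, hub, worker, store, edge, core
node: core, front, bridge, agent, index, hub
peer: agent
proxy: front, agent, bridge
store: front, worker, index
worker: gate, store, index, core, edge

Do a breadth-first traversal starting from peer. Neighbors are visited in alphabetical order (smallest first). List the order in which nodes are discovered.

Visit peer; enqueue agent → queue [agent]
Visit agent; enqueue back, edge, front, node, proxy → queue [back, edge, front, node, proxy]
Visit back; enqueue bridge, gate, hub → queue [edge, front, node, proxy, bridge, gate, hub]
Visit edge; enqueue index, worker → queue [front, node, proxy, bridge, gate, hub, index, worker]
Visit front; enqueue store → queue [node, proxy, bridge, gate, hub, index, worker, store]
Visit node; enqueue core → queue [proxy, bridge, gate, hub, index, worker, store, core]
Visit proxy → queue [bridge, gate, hub, index, worker, store, core]
Visit bridge → queue [gate, hub, index, worker, store, core]
Visit gate → queue [hub, index, worker, store, core]
Visit hub → queue [index, worker, store, core]
Visit index → queue [worker, store, core]
Visit worker → queue [store, core]
Visit store → queue [core]
Visit core → queue []

peer, agent, back, edge, front, node, proxy, bridge, gate, hub, index, worker, store, core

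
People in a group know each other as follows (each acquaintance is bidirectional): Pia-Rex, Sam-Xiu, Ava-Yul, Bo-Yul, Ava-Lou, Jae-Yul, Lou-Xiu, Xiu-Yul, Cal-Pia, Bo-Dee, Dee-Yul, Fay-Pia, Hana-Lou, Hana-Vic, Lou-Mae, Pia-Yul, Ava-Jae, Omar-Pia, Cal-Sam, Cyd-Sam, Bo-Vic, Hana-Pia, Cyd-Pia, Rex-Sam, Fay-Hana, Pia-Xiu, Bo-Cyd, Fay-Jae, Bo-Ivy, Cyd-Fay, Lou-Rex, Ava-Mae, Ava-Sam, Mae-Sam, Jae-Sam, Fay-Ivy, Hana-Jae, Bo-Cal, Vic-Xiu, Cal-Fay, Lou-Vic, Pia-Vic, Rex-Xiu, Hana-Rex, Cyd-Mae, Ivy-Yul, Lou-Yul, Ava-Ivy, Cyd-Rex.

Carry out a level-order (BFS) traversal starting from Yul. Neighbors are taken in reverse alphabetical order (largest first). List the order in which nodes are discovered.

Visit Yul; enqueue Xiu, Pia, Lou, Jae, Ivy, Dee, Bo, Ava → queue [Xiu, Pia, Lou, Jae, Ivy, Dee, Bo, Ava]
Visit Xiu; enqueue Vic, Sam, Rex → queue [Pia, Lou, Jae, Ivy, Dee, Bo, Ava, Vic, Sam, Rex]
Visit Pia; enqueue Omar, Hana, Fay, Cyd, Cal → queue [Lou, Jae, Ivy, Dee, Bo, Ava, Vic, Sam, Rex, Omar, Hana, Fay, Cyd, Cal]
Visit Lou; enqueue Mae → queue [Jae, Ivy, Dee, Bo, Ava, Vic, Sam, Rex, Omar, Hana, Fay, Cyd, Cal, Mae]
Visit Jae → queue [Ivy, Dee, Bo, Ava, Vic, Sam, Rex, Omar, Hana, Fay, Cyd, Cal, Mae]
Visit Ivy → queue [Dee, Bo, Ava, Vic, Sam, Rex, Omar, Hana, Fay, Cyd, Cal, Mae]
Visit Dee → queue [Bo, Ava, Vic, Sam, Rex, Omar, Hana, Fay, Cyd, Cal, Mae]
Visit Bo → queue [Ava, Vic, Sam, Rex, Omar, Hana, Fay, Cyd, Cal, Mae]
Visit Ava → queue [Vic, Sam, Rex, Omar, Hana, Fay, Cyd, Cal, Mae]
Visit Vic → queue [Sam, Rex, Omar, Hana, Fay, Cyd, Cal, Mae]
Visit Sam → queue [Rex, Omar, Hana, Fay, Cyd, Cal, Mae]
Visit Rex → queue [Omar, Hana, Fay, Cyd, Cal, Mae]
Visit Omar → queue [Hana, Fay, Cyd, Cal, Mae]
Visit Hana → queue [Fay, Cyd, Cal, Mae]
Visit Fay → queue [Cyd, Cal, Mae]
Visit Cyd → queue [Cal, Mae]
Visit Cal → queue [Mae]
Visit Mae → queue []

Yul, Xiu, Pia, Lou, Jae, Ivy, Dee, Bo, Ava, Vic, Sam, Rex, Omar, Hana, Fay, Cyd, Cal, Mae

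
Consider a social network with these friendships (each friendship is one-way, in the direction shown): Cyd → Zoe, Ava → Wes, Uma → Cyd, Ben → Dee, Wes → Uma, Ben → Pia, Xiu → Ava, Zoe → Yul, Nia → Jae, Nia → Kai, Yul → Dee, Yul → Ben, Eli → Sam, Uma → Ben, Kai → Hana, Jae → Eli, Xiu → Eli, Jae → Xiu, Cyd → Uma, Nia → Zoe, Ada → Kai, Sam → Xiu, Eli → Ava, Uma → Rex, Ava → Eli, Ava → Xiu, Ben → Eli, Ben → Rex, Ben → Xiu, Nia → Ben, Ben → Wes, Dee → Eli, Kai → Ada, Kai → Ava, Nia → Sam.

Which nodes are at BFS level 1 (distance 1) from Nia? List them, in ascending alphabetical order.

Ben, Jae, Kai, Sam, Zoe

Level 0: Nia
Level 1: Ben, Jae, Kai, Sam, Zoe
Level 2: Ada, Ava, Dee, Eli, Hana, Pia, Rex, Wes, Xiu, Yul
Level 3: Uma
Level 4: Cyd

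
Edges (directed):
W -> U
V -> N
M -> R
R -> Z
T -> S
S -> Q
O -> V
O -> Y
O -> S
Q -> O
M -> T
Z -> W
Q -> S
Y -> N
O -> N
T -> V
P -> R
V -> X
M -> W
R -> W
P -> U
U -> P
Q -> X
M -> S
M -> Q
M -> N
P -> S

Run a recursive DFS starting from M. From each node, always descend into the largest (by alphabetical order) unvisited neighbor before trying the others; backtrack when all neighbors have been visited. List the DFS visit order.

Visit M
M → W
W → U
U → P
P → S
S → Q
Q → X
Q → O
O → Y
Y → N
O → V
P → R
R → Z
M → T

M -> W -> U -> P -> S -> Q -> X -> O -> Y -> N -> V -> R -> Z -> T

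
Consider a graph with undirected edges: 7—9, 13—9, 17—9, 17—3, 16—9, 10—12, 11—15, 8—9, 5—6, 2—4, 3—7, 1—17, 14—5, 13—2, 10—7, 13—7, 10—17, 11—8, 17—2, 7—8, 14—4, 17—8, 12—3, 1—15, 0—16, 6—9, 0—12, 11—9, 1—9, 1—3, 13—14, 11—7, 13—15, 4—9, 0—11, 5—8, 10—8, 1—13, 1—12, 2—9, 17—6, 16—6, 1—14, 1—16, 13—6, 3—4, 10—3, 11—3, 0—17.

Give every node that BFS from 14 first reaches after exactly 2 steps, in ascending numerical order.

2, 3, 6, 7, 8, 9, 12, 15, 16, 17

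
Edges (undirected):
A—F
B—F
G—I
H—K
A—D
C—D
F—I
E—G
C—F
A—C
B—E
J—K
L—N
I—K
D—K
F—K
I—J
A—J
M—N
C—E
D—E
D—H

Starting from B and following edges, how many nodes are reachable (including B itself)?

BFS from B visits: B, F, E, K, I, C, A, G, D, J, H
Reachable nodes: 11 of 14 total.

11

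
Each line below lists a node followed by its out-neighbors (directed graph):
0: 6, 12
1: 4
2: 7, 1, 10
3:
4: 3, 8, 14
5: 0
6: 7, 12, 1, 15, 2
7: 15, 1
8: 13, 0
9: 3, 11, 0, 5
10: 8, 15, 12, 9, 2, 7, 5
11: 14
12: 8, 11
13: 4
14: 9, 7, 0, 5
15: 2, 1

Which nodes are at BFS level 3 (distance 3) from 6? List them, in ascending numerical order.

Level 0: 6
Level 1: 1, 2, 7, 12, 15
Level 2: 4, 8, 10, 11
Level 3: 0, 3, 5, 9, 13, 14

0, 3, 5, 9, 13, 14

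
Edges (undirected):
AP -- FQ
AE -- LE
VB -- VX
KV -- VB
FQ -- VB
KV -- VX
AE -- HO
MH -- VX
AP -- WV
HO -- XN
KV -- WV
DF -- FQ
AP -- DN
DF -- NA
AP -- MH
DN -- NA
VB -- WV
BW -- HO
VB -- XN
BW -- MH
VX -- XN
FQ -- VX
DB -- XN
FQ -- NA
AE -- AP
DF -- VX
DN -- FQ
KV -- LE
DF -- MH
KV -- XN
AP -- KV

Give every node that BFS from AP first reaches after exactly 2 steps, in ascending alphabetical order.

Level 0: AP
Level 1: AE, DN, FQ, KV, MH, WV
Level 2: BW, DF, HO, LE, NA, VB, VX, XN
Level 3: DB

BW, DF, HO, LE, NA, VB, VX, XN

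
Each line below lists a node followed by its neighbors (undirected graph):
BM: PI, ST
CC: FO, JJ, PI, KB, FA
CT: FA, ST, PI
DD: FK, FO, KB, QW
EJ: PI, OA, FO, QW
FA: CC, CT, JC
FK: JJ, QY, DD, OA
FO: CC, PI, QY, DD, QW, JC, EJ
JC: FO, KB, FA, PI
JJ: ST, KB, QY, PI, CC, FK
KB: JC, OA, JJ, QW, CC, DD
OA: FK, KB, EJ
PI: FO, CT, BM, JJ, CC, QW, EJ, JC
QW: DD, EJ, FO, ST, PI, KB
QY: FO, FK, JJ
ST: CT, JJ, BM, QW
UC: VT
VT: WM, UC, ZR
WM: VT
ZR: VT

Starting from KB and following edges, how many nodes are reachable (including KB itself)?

BFS from KB visits: KB, QW, OA, JJ, JC, DD, CC, ST, PI, FO, EJ, FK, QY, FA, CT, BM
Reachable nodes: 16 of 20 total.

16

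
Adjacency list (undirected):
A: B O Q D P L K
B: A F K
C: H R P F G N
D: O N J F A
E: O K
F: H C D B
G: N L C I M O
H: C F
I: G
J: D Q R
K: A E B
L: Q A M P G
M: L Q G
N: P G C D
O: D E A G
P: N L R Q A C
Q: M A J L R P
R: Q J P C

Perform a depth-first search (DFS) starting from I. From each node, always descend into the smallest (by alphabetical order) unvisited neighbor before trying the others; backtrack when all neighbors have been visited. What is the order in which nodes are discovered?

Visit I
I → G
G → C
C → F
F → B
B → A
A → D
D → J
J → Q
Q → L
L → M
L → P
P → N
P → R
D → O
O → E
E → K
F → H

I → G → C → F → B → A → D → J → Q → L → M → P → N → R → O → E → K → H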